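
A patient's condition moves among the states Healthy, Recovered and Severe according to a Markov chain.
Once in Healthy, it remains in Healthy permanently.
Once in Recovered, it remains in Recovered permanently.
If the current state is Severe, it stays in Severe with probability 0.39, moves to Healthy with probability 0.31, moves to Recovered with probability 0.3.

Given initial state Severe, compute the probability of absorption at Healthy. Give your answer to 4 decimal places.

Let h(s) be the probability of absorption at Healthy starting from transient state s. Then h(Healthy) = 1 and h(Recovered) = 0. By first-step analysis:
h(Severe) = 0.31·1 + 0.3·0 + 0.39·h(Severe)
Solving: h(Severe) = 0.5082.
Starting from Severe, the probability is 0.5082.

0.5082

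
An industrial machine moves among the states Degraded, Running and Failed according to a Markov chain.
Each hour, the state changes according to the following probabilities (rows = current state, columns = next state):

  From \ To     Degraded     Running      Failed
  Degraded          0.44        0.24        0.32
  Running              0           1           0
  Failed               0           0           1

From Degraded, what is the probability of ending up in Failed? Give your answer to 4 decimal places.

Let h(s) be the probability of absorption at Failed starting from transient state s. Then h(Failed) = 1 and h(Running) = 0. By first-step analysis:
h(Degraded) = 0.44·h(Degraded) + 0.24·0 + 0.32·1
Solving: h(Degraded) = 0.5714.
Starting from Degraded, the probability is 0.5714.

0.5714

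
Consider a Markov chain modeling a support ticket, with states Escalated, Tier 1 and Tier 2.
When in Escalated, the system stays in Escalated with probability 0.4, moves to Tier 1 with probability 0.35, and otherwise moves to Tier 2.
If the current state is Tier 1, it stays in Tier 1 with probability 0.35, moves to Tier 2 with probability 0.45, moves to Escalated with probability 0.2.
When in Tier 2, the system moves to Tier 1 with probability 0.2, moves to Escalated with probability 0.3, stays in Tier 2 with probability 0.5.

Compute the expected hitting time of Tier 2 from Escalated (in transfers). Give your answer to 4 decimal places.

Let t(s) be the expected number of transfers to first reach Tier 2 from state s, with t(Tier 2) = 0. Conditioning on the first transfer:
t(Escalated) = 1 + 0.4·t(Escalated) + 0.35·t(Tier 1)
t(Tier 1) = 1 + 0.2·t(Escalated) + 0.35·t(Tier 1)
Solving: t(Escalated) = 3.1250, t(Tier 1) = 2.5000.
Expected transfers from Escalated to Tier 2: 3.1250.

3.1250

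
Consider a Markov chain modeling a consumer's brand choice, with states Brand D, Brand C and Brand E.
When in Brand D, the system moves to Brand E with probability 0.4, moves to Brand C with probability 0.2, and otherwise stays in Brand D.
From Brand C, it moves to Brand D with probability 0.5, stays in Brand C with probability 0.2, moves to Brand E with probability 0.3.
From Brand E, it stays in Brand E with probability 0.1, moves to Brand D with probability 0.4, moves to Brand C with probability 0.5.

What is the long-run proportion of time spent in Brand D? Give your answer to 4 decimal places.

0.4286

Let the stationary distribution be π with π = πP and π_1 + π_2 + π_3 = 1.
π_1 = 0.4·π_1 + 0.5·π_2 + 0.4·π_3
π_2 = 0.2·π_1 + 0.2·π_2 + 0.5·π_3
Solving with the normalization constraint gives π = (0.4286, 0.2857, 0.2857).
So the stationary probability of Brand D is 0.4286.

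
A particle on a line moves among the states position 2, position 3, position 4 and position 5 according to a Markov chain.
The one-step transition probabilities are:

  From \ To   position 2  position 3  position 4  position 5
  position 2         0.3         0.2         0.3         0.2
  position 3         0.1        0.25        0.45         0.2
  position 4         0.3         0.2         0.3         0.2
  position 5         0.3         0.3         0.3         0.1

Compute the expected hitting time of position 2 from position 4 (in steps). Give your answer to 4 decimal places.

3.9360

Let t(s) be the expected number of steps to first reach position 2 from state s, with t(position 2) = 0. Conditioning on the first step:
t(position 3) = 1 + 0.25·t(position 3) + 0.45·t(position 4) + 0.2·t(position 5)
t(position 4) = 1 + 0.2·t(position 3) + 0.3·t(position 4) + 0.2·t(position 5)
t(position 5) = 1 + 0.3·t(position 3) + 0.3·t(position 4) + 0.1·t(position 5)
Solving: t(position 3) = 4.7646, t(position 4) = 3.9360, t(position 5) = 4.0113.
Expected steps from position 4 to position 2: 3.9360.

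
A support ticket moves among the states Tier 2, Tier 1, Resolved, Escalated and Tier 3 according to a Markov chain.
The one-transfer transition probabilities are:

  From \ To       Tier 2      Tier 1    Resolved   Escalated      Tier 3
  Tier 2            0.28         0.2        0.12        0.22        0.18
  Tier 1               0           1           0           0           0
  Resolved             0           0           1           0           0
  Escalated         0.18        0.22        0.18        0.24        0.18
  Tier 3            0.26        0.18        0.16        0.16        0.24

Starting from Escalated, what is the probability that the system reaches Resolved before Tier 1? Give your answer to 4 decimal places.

0.4396

Let h(s) be the probability of absorption at Resolved starting from transient state s. Then h(Resolved) = 1 and h(Tier 1) = 0. By first-step analysis:
h(Tier 2) = 0.28·h(Tier 2) + 0.2·0 + 0.12·1 + 0.22·h(Escalated) + 0.18·h(Tier 3)
h(Escalated) = 0.18·h(Tier 2) + 0.22·0 + 0.18·1 + 0.24·h(Escalated) + 0.18·h(Tier 3)
h(Tier 3) = 0.26·h(Tier 2) + 0.18·0 + 0.16·1 + 0.16·h(Escalated) + 0.24·h(Tier 3)
Solving: h(Tier 2) = 0.4120, h(Escalated) = 0.4396, h(Tier 3) = 0.4440.
Starting from Escalated, the probability is 0.4396.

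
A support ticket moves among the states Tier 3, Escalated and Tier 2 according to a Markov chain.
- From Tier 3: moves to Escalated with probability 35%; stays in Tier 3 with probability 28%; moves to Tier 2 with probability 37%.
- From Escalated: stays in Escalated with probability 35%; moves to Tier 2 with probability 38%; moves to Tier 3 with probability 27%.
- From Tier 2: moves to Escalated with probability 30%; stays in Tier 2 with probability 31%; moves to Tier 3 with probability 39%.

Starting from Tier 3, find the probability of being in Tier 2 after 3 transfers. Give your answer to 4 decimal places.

0.3522

Propagate the distribution vector 3 transfers from Tier 3.
After 0 transfers: (1.0000, 0.0000, 0.0000)
After 1 transfer: (0.2800, 0.3500, 0.3700)
After 2 transfers: (0.3172, 0.3315, 0.3513)
After 3 transfers: (0.3153, 0.3324, 0.3522)
P(in Tier 2 after 3 transfers) = 0.3522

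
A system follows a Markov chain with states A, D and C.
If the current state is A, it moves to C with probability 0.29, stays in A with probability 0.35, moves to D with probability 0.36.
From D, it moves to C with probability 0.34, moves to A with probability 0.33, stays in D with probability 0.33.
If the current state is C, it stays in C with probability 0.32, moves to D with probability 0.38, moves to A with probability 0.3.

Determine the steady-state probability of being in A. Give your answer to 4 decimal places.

Let the stationary distribution be π with π = πP and π_1 + π_2 + π_3 = 1.
π_1 = 0.35·π_1 + 0.33·π_2 + 0.3·π_3
π_2 = 0.36·π_1 + 0.33·π_2 + 0.38·π_3
Solving with the normalization constraint gives π = (0.3270, 0.3557, 0.3173).
So the stationary probability of A is 0.3270.

0.3270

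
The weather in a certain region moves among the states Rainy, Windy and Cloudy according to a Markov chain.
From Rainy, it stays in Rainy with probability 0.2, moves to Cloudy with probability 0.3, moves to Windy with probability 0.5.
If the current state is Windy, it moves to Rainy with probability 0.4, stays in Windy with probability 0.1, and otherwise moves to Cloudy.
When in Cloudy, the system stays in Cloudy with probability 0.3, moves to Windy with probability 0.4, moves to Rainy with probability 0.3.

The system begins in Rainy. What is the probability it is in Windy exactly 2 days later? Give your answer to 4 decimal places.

0.2700

Sum over the intermediate state after 1 day:
P = P(Rainy→Rainy)·P(Rainy→Windy) + P(Rainy→Windy)·P(Windy→Windy) + P(Rainy→Cloudy)·P(Cloudy→Windy)
  = 0.2×0.5 + 0.5×0.1 + 0.3×0.4
  = 0.1000 + 0.0500 + 0.1200 = 0.2700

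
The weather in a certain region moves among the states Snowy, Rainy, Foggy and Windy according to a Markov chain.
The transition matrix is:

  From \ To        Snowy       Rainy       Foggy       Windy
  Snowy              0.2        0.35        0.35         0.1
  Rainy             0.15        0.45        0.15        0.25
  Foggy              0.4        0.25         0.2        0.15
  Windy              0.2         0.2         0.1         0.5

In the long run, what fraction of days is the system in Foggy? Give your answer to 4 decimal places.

0.1908

Let the stationary distribution be π with π = πP and π_1 + π_2 + π_3 + π_4 = 1.
π_1 = 0.2·π_1 + 0.15·π_2 + 0.4·π_3 + 0.2·π_4
π_2 = 0.35·π_1 + 0.45·π_2 + 0.25·π_3 + 0.2·π_4
π_3 = 0.35·π_1 + 0.15·π_2 + 0.2·π_3 + 0.1·π_4
Solving with the normalization constraint gives π = (0.2220, 0.3238, 0.1908, 0.2635).
So the stationary probability of Foggy is 0.1908.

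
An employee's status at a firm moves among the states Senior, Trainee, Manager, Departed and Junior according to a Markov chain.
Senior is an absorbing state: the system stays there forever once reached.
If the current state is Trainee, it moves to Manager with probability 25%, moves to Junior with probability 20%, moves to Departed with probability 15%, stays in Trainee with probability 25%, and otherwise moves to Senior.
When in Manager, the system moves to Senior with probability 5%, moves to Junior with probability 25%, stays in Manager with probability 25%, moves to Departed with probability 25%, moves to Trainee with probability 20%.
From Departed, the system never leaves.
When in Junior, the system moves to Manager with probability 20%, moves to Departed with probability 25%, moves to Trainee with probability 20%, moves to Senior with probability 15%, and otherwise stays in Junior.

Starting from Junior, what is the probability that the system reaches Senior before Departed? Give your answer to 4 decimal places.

Let h(s) be the probability of absorption at Senior starting from transient state s. Then h(Senior) = 1 and h(Departed) = 0. By first-step analysis:
h(Trainee) = 0.15·1 + 0.25·h(Trainee) + 0.25·h(Manager) + 0.15·0 + 0.2·h(Junior)
h(Manager) = 0.05·1 + 0.2·h(Trainee) + 0.25·h(Manager) + 0.25·0 + 0.25·h(Junior)
h(Junior) = 0.15·1 + 0.2·h(Trainee) + 0.2·h(Manager) + 0.25·0 + 0.2·h(Junior)
Solving: h(Trainee) = 0.3925, h(Manager) = 0.2908, h(Junior) = 0.3583.
Starting from Junior, the probability is 0.3583.

0.3583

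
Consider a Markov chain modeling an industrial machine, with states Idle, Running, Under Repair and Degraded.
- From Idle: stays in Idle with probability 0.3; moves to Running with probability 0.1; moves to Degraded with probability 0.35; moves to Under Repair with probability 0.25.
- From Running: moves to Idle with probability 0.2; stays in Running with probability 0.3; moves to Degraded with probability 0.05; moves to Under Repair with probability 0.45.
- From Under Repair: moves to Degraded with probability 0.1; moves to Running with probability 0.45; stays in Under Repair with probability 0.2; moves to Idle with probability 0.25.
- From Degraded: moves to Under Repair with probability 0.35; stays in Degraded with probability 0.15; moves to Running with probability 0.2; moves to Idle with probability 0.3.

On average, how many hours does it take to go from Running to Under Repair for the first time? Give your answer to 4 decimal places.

2.5700

Let t(s) be the expected number of hours to first reach Under Repair from state s, with t(Under Repair) = 0. Conditioning on the first hour:
t(Idle) = 1 + 0.3·t(Idle) + 0.1·t(Running) + 0.35·t(Degraded)
t(Running) = 1 + 0.2·t(Idle) + 0.3·t(Running) + 0.05·t(Degraded)
t(Degraded) = 1 + 0.3·t(Idle) + 0.2·t(Running) + 0.15·t(Degraded)
Solving: t(Idle) = 3.2619, t(Running) = 2.5700, t(Degraded) = 2.9325.
Expected hours from Running to Under Repair: 2.5700.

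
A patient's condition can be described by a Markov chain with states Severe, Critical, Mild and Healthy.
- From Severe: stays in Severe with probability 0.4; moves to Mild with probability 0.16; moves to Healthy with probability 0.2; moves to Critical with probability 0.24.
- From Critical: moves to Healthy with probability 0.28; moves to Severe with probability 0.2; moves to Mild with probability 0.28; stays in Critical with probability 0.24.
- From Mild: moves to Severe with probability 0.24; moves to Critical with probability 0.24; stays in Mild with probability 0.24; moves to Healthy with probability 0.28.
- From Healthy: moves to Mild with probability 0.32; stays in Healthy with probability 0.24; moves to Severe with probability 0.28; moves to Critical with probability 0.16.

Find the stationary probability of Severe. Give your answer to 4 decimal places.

0.2870

Let the stationary distribution be π with π = πP and π_1 + π_2 + π_3 + π_4 = 1.
π_1 = 0.4·π_1 + 0.2·π_2 + 0.24·π_3 + 0.28·π_4
π_2 = 0.24·π_1 + 0.24·π_2 + 0.24·π_3 + 0.16·π_4
π_3 = 0.16·π_1 + 0.28·π_2 + 0.24·π_3 + 0.32·π_4
Solving with the normalization constraint gives π = (0.2870, 0.2202, 0.2456, 0.2472).
So the stationary probability of Severe is 0.2870.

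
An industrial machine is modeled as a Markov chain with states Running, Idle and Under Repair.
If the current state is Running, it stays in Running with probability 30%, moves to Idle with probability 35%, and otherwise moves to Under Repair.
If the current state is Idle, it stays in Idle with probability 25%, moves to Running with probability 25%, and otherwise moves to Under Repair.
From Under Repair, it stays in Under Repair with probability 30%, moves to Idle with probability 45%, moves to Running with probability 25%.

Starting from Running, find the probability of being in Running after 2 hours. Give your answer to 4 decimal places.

0.2650

Sum over the intermediate state after 1 hour:
P = P(Running→Running)·P(Running→Running) + P(Running→Idle)·P(Idle→Running) + P(Running→Under Repair)·P(Under Repair→Running)
  = 0.3×0.3 + 0.35×0.25 + 0.35×0.25
  = 0.0900 + 0.0875 + 0.0875 = 0.2650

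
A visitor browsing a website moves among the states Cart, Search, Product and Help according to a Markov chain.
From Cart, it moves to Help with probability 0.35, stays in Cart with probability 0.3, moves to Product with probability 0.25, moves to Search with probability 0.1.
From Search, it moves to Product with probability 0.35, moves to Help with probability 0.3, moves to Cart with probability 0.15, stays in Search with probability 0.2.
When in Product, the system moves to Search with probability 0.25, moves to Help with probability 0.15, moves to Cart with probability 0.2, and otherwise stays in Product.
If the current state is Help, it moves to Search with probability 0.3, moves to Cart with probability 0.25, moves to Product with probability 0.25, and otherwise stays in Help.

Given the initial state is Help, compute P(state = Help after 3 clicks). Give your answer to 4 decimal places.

0.2379

Propagate the distribution vector 3 clicks from Help.
After 0 clicks: (0.0000, 0.0000, 0.0000, 1.0000)
After 1 click: (0.2500, 0.3000, 0.2500, 0.2000)
After 2 clicks: (0.2200, 0.2075, 0.3175, 0.2550)
After 3 clicks: (0.2244, 0.2194, 0.3184, 0.2379)
P(in Help after 3 clicks) = 0.2379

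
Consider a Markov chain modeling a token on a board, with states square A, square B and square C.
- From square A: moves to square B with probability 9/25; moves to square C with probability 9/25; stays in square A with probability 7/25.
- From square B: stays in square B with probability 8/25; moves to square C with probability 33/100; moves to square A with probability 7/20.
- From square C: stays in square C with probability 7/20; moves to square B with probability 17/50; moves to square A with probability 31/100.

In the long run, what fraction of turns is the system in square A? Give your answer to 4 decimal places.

0.3142

Let the stationary distribution be π with π = πP and π_1 + π_2 + π_3 = 1.
π_1 = 0.28·π_1 + 0.35·π_2 + 0.31·π_3
π_2 = 0.36·π_1 + 0.32·π_2 + 0.34·π_3
Solving with the normalization constraint gives π = (0.3142, 0.3395, 0.3464).
So the stationary probability of square A is 0.3142.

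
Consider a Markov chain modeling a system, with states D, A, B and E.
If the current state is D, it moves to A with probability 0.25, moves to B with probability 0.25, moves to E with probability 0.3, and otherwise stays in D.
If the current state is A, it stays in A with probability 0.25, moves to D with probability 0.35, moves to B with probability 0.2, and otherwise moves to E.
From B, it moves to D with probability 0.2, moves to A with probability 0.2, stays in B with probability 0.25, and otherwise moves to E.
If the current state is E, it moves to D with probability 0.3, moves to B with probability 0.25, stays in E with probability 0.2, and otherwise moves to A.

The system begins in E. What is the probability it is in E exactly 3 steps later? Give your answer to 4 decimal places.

Propagate the distribution vector 3 steps from E.
After 0 steps: (0.0000, 0.0000, 0.0000, 1.0000)
After 1 step: (0.3000, 0.2500, 0.2500, 0.2000)
After 2 steps: (0.2575, 0.2375, 0.2375, 0.2675)
After 3 steps: (0.2624, 0.2381, 0.2381, 0.2614)
P(in E after 3 steps) = 0.2614

0.2614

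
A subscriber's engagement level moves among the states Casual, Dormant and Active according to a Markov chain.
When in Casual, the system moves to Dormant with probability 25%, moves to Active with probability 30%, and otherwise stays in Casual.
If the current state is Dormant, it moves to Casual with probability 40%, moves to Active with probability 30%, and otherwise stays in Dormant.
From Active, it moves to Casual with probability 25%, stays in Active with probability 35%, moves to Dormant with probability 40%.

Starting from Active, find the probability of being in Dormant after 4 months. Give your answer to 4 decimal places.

0.3131

Propagate the distribution vector 4 months from Active.
After 0 months: (0.0000, 0.0000, 1.0000)
After 1 month: (0.2500, 0.4000, 0.3500)
After 2 months: (0.3600, 0.3225, 0.3175)
After 3 months: (0.3704, 0.3138, 0.3159)
After 4 months: (0.3711, 0.3131, 0.3158)
P(in Dormant after 4 months) = 0.3131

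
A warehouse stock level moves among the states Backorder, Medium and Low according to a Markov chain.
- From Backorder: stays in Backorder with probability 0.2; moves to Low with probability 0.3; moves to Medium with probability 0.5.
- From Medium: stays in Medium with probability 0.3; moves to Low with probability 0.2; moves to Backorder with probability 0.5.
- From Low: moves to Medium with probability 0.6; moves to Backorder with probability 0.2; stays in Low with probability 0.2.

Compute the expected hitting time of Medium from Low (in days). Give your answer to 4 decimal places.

Let t(s) be the expected number of days to first reach Medium from state s, with t(Medium) = 0. Conditioning on the first day:
t(Backorder) = 1 + 0.2·t(Backorder) + 0.3·t(Low)
t(Low) = 1 + 0.2·t(Backorder) + 0.2·t(Low)
Solving: t(Backorder) = 1.8966, t(Low) = 1.7241.
Expected days from Low to Medium: 1.7241.

1.7241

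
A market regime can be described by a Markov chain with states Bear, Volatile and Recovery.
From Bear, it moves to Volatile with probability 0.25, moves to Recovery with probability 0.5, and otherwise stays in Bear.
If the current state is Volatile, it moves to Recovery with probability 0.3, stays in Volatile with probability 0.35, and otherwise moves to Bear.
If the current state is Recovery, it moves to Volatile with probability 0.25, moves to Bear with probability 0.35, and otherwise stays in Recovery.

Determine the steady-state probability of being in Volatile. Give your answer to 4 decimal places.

0.2778

Let the stationary distribution be π with π = πP and π_1 + π_2 + π_3 = 1.
π_1 = 0.25·π_1 + 0.35·π_2 + 0.35·π_3
π_2 = 0.25·π_1 + 0.35·π_2 + 0.25·π_3
Solving with the normalization constraint gives π = (0.3182, 0.2778, 0.4040).
So the stationary probability of Volatile is 0.2778.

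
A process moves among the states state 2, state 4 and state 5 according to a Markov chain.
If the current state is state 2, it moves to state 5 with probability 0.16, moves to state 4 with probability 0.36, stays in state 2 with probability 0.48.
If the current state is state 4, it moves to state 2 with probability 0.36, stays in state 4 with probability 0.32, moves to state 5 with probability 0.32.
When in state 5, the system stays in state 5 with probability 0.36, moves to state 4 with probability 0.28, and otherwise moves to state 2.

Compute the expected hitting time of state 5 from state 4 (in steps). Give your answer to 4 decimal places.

3.9286

Let t(s) be the expected number of steps to first reach state 5 from state s, with t(state 5) = 0. Conditioning on the first step:
t(state 2) = 1 + 0.48·t(state 2) + 0.36·t(state 4)
t(state 4) = 1 + 0.36·t(state 2) + 0.32·t(state 4)
Solving: t(state 2) = 4.6429, t(state 4) = 3.9286.
Expected steps from state 4 to state 5: 3.9286.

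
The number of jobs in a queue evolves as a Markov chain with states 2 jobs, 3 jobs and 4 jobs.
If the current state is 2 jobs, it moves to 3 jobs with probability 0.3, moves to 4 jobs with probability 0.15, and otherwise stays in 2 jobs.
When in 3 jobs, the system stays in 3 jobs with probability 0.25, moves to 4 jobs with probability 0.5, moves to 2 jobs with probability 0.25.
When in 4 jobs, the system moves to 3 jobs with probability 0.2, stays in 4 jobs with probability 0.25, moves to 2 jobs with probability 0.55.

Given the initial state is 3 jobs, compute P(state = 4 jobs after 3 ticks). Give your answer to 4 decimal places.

0.2619

Propagate the distribution vector 3 ticks from 3 jobs.
After 0 ticks: (0.0000, 1.0000, 0.0000)
After 1 tick: (0.2500, 0.2500, 0.5000)
After 2 ticks: (0.4750, 0.2375, 0.2875)
After 3 ticks: (0.4788, 0.2594, 0.2619)
P(in 4 jobs after 3 ticks) = 0.2619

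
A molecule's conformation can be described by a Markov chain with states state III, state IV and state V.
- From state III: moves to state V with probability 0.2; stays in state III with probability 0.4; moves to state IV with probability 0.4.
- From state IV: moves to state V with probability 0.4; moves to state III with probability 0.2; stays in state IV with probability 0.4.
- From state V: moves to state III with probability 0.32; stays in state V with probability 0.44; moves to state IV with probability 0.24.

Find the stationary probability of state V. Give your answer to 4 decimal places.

0.3535

Let the stationary distribution be π with π = πP and π_1 + π_2 + π_3 = 1.
π_1 = 0.4·π_1 + 0.2·π_2 + 0.32·π_3
π_2 = 0.4·π_1 + 0.4·π_2 + 0.24·π_3
Solving with the normalization constraint gives π = (0.3030, 0.3434, 0.3535).
So the stationary probability of state V is 0.3535.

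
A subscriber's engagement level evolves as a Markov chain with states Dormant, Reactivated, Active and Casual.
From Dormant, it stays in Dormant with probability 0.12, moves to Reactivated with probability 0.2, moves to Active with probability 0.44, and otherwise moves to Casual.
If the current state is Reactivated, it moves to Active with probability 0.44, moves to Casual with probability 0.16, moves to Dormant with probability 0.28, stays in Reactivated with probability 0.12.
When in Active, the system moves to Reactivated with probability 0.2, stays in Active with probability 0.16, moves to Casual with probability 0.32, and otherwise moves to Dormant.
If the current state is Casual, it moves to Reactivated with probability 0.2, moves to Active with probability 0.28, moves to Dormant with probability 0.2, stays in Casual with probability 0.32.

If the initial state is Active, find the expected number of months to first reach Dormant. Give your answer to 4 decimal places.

3.6004

Let t(s) be the expected number of months to first reach Dormant from state s, with t(Dormant) = 0. Conditioning on the first month:
t(Reactivated) = 1 + 0.12·t(Reactivated) + 0.44·t(Active) + 0.16·t(Casual)
t(Active) = 1 + 0.2·t(Reactivated) + 0.16·t(Active) + 0.32·t(Casual)
t(Casual) = 1 + 0.2·t(Reactivated) + 0.28·t(Active) + 0.32·t(Casual)
Solving: t(Reactivated) = 3.6697, t(Active) = 3.6004, t(Casual) = 4.0324.
Expected months from Active to Dormant: 3.6004.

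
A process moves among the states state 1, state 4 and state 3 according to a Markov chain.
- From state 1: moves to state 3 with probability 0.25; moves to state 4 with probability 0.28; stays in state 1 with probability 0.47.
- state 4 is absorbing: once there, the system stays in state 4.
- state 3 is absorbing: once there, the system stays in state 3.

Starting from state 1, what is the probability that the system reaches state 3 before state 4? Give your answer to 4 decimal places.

Let h(s) be the probability of absorption at state 3 starting from transient state s. Then h(state 3) = 1 and h(state 4) = 0. By first-step analysis:
h(state 1) = 0.47·h(state 1) + 0.28·0 + 0.25·1
Solving: h(state 1) = 0.4717.
Starting from state 1, the probability is 0.4717.

0.4717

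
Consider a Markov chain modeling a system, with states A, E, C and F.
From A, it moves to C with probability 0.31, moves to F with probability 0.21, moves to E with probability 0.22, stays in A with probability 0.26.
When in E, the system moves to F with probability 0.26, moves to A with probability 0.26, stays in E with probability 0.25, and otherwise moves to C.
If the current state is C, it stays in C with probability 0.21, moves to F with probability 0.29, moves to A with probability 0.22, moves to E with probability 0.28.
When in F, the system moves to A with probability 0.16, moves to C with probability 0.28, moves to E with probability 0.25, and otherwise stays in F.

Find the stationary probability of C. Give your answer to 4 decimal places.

Let the stationary distribution be π with π = πP and π_1 + π_2 + π_3 + π_4 = 1.
π_1 = 0.26·π_1 + 0.26·π_2 + 0.22·π_3 + 0.16·π_4
π_2 = 0.22·π_1 + 0.25·π_2 + 0.28·π_3 + 0.25·π_4
π_3 = 0.31·π_1 + 0.23·π_2 + 0.21·π_3 + 0.28·π_4
Solving with the normalization constraint gives π = (0.2227, 0.2510, 0.2562, 0.2701).
So the stationary probability of C is 0.2562.

0.2562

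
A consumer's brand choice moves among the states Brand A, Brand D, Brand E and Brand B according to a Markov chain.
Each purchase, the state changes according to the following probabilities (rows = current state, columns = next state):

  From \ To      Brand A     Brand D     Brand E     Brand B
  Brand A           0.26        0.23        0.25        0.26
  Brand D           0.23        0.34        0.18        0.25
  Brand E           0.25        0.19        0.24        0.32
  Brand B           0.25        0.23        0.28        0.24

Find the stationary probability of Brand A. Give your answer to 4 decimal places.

0.2475

Let the stationary distribution be π with π = πP and π_1 + π_2 + π_3 + π_4 = 1.
π_1 = 0.26·π_1 + 0.23·π_2 + 0.25·π_3 + 0.25·π_4
π_2 = 0.23·π_1 + 0.34·π_2 + 0.19·π_3 + 0.23·π_4
π_3 = 0.25·π_1 + 0.18·π_2 + 0.24·π_3 + 0.28·π_4
Solving with the normalization constraint gives π = (0.2475, 0.2477, 0.2383, 0.2665).
So the stationary probability of Brand A is 0.2475.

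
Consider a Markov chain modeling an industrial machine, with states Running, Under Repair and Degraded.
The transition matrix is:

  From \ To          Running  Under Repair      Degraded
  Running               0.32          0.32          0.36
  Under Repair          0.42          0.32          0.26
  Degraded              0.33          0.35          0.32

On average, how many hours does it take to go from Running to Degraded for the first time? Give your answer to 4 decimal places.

3.0488

Let t(s) be the expected number of hours to first reach Degraded from state s, with t(Degraded) = 0. Conditioning on the first hour:
t(Running) = 1 + 0.32·t(Running) + 0.32·t(Under Repair)
t(Under Repair) = 1 + 0.42·t(Running) + 0.32·t(Under Repair)
Solving: t(Running) = 3.0488, t(Under Repair) = 3.3537.
Expected hours from Running to Degraded: 3.0488.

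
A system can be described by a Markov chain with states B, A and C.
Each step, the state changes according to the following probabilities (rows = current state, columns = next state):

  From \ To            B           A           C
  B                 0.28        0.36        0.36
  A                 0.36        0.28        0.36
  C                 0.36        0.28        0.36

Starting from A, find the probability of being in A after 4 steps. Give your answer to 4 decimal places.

0.3067

Propagate the distribution vector 4 steps from A.
After 0 steps: (0.0000, 1.0000, 0.0000)
After 1 step: (0.3600, 0.2800, 0.3600)
After 2 steps: (0.3312, 0.3088, 0.3600)
After 3 steps: (0.3335, 0.3065, 0.3600)
After 4 steps: (0.3333, 0.3067, 0.3600)
P(in A after 4 steps) = 0.3067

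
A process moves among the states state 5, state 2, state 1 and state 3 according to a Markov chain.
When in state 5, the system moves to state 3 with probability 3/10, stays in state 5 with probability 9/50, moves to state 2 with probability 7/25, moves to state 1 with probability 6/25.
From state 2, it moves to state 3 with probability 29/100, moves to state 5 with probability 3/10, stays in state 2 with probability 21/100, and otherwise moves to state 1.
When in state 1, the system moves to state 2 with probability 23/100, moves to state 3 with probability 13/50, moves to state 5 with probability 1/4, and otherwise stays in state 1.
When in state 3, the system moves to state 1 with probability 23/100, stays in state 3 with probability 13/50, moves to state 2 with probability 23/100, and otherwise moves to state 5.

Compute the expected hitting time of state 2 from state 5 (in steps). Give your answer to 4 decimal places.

Let t(s) be the expected number of steps to first reach state 2 from state s, with t(state 2) = 0. Conditioning on the first step:
t(state 5) = 1 + 0.18·t(state 5) + 0.24·t(state 1) + 0.3·t(state 3)
t(state 1) = 1 + 0.25·t(state 5) + 0.26·t(state 1) + 0.26·t(state 3)
t(state 3) = 1 + 0.28·t(state 5) + 0.23·t(state 1) + 0.26·t(state 3)
Solving: t(state 5) = 3.9379, t(state 1) = 4.1312, t(state 3) = 4.1254.
Expected steps from state 5 to state 2: 3.9379.

3.9379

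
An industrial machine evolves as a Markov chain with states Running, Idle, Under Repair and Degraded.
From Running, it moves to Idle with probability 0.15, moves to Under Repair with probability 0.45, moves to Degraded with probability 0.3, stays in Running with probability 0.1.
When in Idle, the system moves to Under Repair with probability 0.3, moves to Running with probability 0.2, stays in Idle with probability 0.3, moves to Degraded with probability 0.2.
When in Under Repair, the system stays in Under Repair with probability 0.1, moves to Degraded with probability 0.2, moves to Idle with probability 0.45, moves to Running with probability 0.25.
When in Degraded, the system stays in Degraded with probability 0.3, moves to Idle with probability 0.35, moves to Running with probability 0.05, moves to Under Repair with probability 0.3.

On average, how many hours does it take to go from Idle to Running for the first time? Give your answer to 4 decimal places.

5.5814

Let t(s) be the expected number of hours to first reach Running from state s, with t(Running) = 0. Conditioning on the first hour:
t(Idle) = 1 + 0.3·t(Idle) + 0.3·t(Under Repair) + 0.2·t(Degraded)
t(Under Repair) = 1 + 0.45·t(Idle) + 0.1·t(Under Repair) + 0.2·t(Degraded)
t(Degraded) = 1 + 0.35·t(Idle) + 0.3·t(Under Repair) + 0.3·t(Degraded)
Solving: t(Idle) = 5.5814, t(Under Repair) = 5.3488, t(Degraded) = 6.5116.
Expected hours from Idle to Running: 5.5814.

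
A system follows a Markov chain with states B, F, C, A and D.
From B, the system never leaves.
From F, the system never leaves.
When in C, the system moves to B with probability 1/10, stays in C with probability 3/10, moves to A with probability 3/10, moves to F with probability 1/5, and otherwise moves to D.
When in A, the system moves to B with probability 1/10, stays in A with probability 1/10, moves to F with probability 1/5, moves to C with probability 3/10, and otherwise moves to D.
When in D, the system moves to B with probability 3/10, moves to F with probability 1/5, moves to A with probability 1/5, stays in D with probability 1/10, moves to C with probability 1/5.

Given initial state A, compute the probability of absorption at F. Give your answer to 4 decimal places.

Let h(s) be the probability of absorption at F starting from transient state s. Then h(F) = 1 and h(B) = 0. By first-step analysis:
h(C) = 0.1·0 + 0.2·1 + 0.3·h(C) + 0.3·h(A) + 0.1·h(D)
h(A) = 0.1·0 + 0.2·1 + 0.3·h(C) + 0.1·h(A) + 0.3·h(D)
h(D) = 0.3·0 + 0.2·1 + 0.2·h(C) + 0.2·h(A) + 0.1·h(D)
Solving: h(C) = 0.6070, h(A) = 0.5871, h(D) = 0.4876.
Starting from A, the probability is 0.5871.

0.5871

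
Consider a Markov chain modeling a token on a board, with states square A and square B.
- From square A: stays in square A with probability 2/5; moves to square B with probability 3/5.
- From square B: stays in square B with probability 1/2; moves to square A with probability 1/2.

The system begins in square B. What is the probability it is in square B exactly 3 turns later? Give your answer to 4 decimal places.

Propagate the distribution vector 3 turns from square B.
After 0 turns: (0.0000, 1.0000)
After 1 turn: (0.5000, 0.5000)
After 2 turns: (0.4500, 0.5500)
After 3 turns: (0.4550, 0.5450)
P(in square B after 3 turns) = 0.5450

0.5450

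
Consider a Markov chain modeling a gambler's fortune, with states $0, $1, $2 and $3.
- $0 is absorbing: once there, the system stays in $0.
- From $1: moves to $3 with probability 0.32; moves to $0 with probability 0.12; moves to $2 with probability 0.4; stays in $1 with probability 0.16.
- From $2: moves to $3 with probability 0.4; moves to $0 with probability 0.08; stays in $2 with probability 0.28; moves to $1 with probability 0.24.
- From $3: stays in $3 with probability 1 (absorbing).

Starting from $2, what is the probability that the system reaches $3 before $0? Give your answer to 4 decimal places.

0.8113

Let h(s) be the probability of absorption at $3 starting from transient state s. Then h($3) = 1 and h($0) = 0. By first-step analysis:
h($1) = 0.12·0 + 0.16·h($1) + 0.4·h($2) + 0.32·1
h($2) = 0.08·0 + 0.24·h($1) + 0.28·h($2) + 0.4·1
Solving: h($1) = 0.7673, h($2) = 0.8113.
Starting from $2, the probability is 0.8113.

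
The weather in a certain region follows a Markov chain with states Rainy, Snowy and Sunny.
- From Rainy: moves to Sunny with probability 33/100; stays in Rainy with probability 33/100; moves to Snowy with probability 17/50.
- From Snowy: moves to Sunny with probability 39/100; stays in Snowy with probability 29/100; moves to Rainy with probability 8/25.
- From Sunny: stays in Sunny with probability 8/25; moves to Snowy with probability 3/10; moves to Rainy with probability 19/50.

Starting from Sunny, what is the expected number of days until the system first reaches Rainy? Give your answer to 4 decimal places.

Let t(s) be the expected number of days to first reach Rainy from state s, with t(Rainy) = 0. Conditioning on the first day:
t(Snowy) = 1 + 0.29·t(Snowy) + 0.39·t(Sunny)
t(Sunny) = 1 + 0.3·t(Snowy) + 0.32·t(Sunny)
Solving: t(Snowy) = 2.9251, t(Sunny) = 2.7611.
Expected days from Sunny to Rainy: 2.7611.

2.7611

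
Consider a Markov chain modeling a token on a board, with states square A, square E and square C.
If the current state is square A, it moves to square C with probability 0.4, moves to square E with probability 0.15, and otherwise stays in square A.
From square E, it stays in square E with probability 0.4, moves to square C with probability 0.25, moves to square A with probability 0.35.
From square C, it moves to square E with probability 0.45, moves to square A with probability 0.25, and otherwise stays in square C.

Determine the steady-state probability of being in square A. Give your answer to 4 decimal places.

Let the stationary distribution be π with π = πP and π_1 + π_2 + π_3 = 1.
π_1 = 0.45·π_1 + 0.35·π_2 + 0.25·π_3
π_2 = 0.15·π_1 + 0.4·π_2 + 0.45·π_3
Solving with the normalization constraint gives π = (0.3534, 0.3276, 0.3190).
So the stationary probability of square A is 0.3534.

0.3534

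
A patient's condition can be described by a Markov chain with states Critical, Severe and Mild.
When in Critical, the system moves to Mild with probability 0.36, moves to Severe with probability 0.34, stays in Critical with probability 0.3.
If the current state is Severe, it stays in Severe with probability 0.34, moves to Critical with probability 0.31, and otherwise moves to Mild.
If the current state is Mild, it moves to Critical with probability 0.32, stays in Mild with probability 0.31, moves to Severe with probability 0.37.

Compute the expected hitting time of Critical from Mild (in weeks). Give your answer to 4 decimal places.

Let t(s) be the expected number of weeks to first reach Critical from state s, with t(Critical) = 0. Conditioning on the first week:
t(Severe) = 1 + 0.34·t(Severe) + 0.35·t(Mild)
t(Mild) = 1 + 0.37·t(Severe) + 0.31·t(Mild)
Solving: t(Severe) = 3.1912, t(Mild) = 3.1605.
Expected weeks from Mild to Critical: 3.1605.

3.1605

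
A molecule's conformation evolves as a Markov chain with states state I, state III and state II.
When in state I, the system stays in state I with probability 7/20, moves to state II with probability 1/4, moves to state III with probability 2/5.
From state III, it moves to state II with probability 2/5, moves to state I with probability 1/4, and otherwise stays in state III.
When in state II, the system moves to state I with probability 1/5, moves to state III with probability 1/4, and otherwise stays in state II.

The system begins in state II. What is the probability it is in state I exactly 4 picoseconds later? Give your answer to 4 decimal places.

Propagate the distribution vector 4 picoseconds from state II.
After 0 picoseconds: (0.0000, 0.0000, 1.0000)
After 1 picosecond: (0.2000, 0.2500, 0.5500)
After 2 picoseconds: (0.2425, 0.3050, 0.4525)
After 3 picoseconds: (0.2516, 0.3169, 0.4315)
After 4 picoseconds: (0.2536, 0.3194, 0.4270)
P(in state I after 4 picoseconds) = 0.2536

0.2536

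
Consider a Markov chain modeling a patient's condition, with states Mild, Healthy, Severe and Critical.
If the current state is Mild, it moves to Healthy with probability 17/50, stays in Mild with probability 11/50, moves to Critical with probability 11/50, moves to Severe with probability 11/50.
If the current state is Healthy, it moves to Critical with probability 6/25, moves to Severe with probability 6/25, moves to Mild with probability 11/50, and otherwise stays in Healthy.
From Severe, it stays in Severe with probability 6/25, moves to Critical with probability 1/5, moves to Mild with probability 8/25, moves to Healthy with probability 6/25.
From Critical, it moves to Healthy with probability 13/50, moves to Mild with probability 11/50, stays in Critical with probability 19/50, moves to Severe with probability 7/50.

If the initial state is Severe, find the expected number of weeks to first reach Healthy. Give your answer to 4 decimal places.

3.6789

Let t(s) be the expected number of weeks to first reach Healthy from state s, with t(Healthy) = 0. Conditioning on the first week:
t(Mild) = 1 + 0.22·t(Mild) + 0.22·t(Severe) + 0.22·t(Critical)
t(Severe) = 1 + 0.32·t(Mild) + 0.24·t(Severe) + 0.2·t(Critical)
t(Critical) = 1 + 0.22·t(Mild) + 0.14·t(Severe) + 0.38·t(Critical)
Solving: t(Mild) = 3.3435, t(Severe) = 3.6789, t(Critical) = 3.6300.
Expected weeks from Severe to Healthy: 3.6789.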